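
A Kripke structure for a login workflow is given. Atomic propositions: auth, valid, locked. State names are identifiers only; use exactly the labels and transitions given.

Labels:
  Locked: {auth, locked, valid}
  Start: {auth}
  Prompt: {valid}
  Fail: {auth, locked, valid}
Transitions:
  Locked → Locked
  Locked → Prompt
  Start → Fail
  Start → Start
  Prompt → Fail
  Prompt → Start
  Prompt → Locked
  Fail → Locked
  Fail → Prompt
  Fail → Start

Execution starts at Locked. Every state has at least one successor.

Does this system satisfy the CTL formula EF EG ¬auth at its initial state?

Does not hold

States satisfying EG ¬auth: ∅.
States satisfying EF EG ¬auth: ∅.
No suitable path/successor from Locked witnesses the formula.
Locked ∉ Sat(EF EG ¬auth).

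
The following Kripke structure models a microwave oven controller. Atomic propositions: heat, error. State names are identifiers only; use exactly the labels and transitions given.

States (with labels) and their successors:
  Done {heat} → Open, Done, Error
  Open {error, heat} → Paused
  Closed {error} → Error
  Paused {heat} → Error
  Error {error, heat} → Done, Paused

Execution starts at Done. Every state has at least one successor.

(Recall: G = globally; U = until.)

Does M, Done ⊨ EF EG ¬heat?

No

States satisfying EG ¬heat: ∅.
States satisfying EF EG ¬heat: ∅.
No suitable path/successor from Done witnesses the formula.
Done ∉ Sat(EF EG ¬heat).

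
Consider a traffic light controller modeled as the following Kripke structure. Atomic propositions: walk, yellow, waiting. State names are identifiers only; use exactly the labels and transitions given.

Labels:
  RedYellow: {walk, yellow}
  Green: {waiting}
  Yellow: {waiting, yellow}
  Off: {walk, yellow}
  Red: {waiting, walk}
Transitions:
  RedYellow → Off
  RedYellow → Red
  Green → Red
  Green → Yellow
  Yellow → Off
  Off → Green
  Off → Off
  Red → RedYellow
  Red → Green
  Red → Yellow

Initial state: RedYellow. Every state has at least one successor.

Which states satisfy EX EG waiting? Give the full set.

States satisfying EG waiting: {Green, Red}.
States satisfying EX EG waiting: {RedYellow, Green, Off, Red}.

{RedYellow, Green, Off, Red}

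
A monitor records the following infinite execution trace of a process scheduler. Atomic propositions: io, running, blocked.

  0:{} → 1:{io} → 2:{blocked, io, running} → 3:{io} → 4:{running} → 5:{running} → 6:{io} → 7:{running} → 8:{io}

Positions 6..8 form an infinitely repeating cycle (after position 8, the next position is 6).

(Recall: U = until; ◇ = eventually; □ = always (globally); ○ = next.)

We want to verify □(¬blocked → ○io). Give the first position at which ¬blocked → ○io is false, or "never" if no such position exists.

Check ¬blocked → ○io at each position in order: 0 ✓, 1 ✓, 2 ✓.
At position 3 the labels are {io} and the next position 4 has {running}, so ¬blocked → ○io is false there. This is the first violation.

3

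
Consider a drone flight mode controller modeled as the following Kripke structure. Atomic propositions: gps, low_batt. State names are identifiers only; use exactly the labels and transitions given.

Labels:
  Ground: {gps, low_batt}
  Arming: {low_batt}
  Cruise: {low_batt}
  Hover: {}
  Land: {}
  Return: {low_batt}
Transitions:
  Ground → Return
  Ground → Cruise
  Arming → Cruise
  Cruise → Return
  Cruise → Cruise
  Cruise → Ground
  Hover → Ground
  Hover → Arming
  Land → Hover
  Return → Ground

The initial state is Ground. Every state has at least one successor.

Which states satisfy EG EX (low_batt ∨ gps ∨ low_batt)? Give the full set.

{Ground, Arming, Cruise, Hover, Return}

States satisfying EX (low_batt ∨ gps ∨ low_batt): {Ground, Arming, Cruise, Hover, Return}.
States satisfying EG EX (low_batt ∨ gps ∨ low_batt): {Ground, Arming, Cruise, Hover, Return}.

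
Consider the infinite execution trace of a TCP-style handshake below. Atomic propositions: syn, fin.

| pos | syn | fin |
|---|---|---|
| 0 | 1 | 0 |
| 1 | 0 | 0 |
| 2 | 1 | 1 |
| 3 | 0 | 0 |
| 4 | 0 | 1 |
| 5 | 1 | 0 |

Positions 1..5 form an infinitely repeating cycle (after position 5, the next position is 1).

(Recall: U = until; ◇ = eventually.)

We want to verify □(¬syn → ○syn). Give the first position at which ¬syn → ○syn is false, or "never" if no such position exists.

Check ¬syn → ○syn at each position in order: 0 ✓, 1 ✓, 2 ✓.
At position 3 the labels are {} and the next position 4 has {fin}, so ¬syn → ○syn is false there. This is the first violation.

3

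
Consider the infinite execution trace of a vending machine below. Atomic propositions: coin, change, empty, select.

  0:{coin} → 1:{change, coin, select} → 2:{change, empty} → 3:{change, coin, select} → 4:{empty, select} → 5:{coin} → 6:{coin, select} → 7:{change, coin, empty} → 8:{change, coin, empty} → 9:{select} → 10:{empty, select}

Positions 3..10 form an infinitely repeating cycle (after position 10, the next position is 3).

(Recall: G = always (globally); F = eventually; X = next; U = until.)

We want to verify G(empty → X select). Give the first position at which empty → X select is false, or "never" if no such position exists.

4

Check empty → X select at each position in order: 0 ✓, 1 ✓, 2 ✓, 3 ✓.
At position 4 the labels are {empty, select} and the next position 5 has {coin}, so empty → X select is false there. This is the first violation.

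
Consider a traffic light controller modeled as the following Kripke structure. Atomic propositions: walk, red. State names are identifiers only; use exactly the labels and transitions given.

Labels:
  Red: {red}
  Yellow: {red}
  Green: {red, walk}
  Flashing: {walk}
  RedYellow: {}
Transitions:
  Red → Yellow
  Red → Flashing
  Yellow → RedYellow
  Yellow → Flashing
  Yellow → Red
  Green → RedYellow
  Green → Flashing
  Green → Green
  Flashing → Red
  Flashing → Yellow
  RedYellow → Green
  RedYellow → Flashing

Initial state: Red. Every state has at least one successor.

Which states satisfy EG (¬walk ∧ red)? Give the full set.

{Red, Yellow}

States satisfying ¬walk ∧ red: {Red, Yellow}.
States satisfying EG (¬walk ∧ red): {Red, Yellow}.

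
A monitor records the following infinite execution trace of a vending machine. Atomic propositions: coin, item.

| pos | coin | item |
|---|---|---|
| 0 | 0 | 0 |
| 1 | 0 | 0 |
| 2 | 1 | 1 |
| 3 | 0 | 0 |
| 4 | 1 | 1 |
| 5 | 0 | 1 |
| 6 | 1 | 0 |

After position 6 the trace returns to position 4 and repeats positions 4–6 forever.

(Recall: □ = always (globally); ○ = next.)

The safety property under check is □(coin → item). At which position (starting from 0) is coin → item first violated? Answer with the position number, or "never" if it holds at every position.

6

Check coin → item at each position in order: 0 ✓, 1 ✓, 2 ✓, 3 ✓, 4 ✓, 5 ✓.
At position 6 the labels are {coin}, so coin → item is false there. This is the first violation.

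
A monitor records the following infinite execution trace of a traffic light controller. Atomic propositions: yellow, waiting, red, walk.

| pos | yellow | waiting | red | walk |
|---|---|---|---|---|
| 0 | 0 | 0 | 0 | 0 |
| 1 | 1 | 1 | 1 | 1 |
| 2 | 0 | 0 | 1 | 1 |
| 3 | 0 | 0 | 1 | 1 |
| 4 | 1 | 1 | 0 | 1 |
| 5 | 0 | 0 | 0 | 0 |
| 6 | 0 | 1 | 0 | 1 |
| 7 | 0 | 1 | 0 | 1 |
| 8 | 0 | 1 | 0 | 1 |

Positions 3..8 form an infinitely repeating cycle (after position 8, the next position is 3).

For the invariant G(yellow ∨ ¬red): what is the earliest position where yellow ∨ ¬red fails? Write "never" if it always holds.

2

Check yellow ∨ ¬red at each position in order: 0 ✓, 1 ✓.
At position 2 the labels are {red, walk}, so yellow ∨ ¬red is false there. This is the first violation.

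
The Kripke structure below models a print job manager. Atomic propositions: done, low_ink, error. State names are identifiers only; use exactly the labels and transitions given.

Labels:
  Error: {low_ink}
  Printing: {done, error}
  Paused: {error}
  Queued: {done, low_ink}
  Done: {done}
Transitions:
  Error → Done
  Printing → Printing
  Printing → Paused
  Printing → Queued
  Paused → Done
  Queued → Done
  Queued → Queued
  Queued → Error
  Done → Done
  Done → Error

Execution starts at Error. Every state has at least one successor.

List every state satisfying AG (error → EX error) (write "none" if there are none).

States satisfying error → EX error: {Error, Printing, Queued, Done}.
States satisfying AG (error → EX error): {Error, Queued, Done}.

{Error, Queued, Done}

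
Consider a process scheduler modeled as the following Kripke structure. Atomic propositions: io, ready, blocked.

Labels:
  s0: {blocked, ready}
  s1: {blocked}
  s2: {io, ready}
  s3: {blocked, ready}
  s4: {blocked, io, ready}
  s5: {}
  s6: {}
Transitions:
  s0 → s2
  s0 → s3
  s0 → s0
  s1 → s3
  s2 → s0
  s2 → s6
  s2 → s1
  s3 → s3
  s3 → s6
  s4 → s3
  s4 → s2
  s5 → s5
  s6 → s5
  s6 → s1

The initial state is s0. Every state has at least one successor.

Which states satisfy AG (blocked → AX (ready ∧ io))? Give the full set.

States satisfying blocked → AX (ready ∧ io): {s2, s5, s6}.
States satisfying AG (blocked → AX (ready ∧ io)): {s5}.

{s5}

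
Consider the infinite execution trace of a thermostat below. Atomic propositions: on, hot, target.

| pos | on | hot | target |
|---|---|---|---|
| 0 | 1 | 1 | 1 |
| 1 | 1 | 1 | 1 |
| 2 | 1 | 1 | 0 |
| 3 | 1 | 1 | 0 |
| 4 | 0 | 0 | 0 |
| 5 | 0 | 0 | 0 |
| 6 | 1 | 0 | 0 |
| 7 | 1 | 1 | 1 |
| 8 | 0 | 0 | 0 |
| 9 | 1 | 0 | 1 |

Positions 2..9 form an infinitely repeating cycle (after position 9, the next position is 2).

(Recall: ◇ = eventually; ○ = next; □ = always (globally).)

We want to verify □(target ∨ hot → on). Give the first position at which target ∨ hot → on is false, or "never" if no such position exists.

never

target ∨ hot → on holds at every position 0..9, and those are all the positions the trace ever visits, so the invariant □(target ∨ hot → on) is never violated.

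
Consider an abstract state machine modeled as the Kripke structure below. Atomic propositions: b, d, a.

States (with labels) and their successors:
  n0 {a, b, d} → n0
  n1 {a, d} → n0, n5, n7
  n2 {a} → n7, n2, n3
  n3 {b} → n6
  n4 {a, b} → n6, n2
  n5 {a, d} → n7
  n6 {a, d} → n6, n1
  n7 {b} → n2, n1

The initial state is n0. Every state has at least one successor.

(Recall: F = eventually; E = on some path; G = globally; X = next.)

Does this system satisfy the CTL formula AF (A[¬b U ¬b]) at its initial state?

States satisfying A[¬b U ¬b]: {n1, n2, n5, n6}.
States satisfying AF (A[¬b U ¬b]): {n1, n2, n3, n4, n5, n6, n7}.
There is a path from n0 along which A[¬b U ¬b] never holds.
n0 ∉ Sat(AF (A[¬b U ¬b])).

No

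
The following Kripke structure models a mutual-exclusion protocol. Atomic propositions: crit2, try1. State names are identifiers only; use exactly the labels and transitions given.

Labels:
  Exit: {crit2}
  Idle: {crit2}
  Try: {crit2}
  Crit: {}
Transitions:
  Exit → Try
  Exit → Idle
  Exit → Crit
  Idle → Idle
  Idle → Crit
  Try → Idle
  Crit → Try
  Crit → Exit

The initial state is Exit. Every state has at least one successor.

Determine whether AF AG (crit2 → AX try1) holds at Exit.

No

States satisfying AG (crit2 → AX try1): ∅.
States satisfying AF AG (crit2 → AX try1): ∅.
There is a path from Exit along which AG (crit2 → AX try1) never holds.
Exit ∉ Sat(AF AG (crit2 → AX try1)).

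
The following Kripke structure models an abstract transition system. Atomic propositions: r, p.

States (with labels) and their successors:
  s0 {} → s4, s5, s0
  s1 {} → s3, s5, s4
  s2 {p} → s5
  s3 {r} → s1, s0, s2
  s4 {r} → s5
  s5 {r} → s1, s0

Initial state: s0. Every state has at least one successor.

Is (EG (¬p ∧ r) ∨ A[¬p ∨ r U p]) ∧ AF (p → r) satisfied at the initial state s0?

Violated

States satisfying ¬p ∧ r: {s3, s4, s5}.
States satisfying EG (¬p ∧ r): ∅.
States satisfying ¬p ∨ r: {s0, s1, s3, s4, s5}.
States satisfying p: {s2}.
States satisfying A[¬p ∨ r U p]: {s2}.
States satisfying EG (¬p ∧ r) ∨ A[¬p ∨ r U p]: {s2}.
States satisfying p → r: {s0, s1, s3, s4, s5}.
States satisfying AF (p → r): {s0, s1, s2, s3, s4, s5}.
States satisfying (EG (¬p ∧ r) ∨ A[¬p ∨ r U p]) ∧ AF (p → r): {s2}.
s0 ∉ Sat((EG (¬p ∧ r) ∨ A[¬p ∨ r U p]) ∧ AF (p → r)).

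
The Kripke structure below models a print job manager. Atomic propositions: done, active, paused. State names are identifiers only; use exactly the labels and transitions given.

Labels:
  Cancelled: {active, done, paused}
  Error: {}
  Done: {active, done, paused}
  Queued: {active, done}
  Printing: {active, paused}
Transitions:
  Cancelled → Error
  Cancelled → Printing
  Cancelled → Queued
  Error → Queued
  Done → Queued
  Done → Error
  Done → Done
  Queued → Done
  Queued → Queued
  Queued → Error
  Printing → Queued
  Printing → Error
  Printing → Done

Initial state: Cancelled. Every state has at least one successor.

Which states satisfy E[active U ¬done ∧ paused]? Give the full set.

States satisfying active: {Cancelled, Done, Queued, Printing}.
States satisfying ¬done ∧ paused: {Printing}.
States satisfying E[active U ¬done ∧ paused]: {Cancelled, Printing}.

{Cancelled, Printing}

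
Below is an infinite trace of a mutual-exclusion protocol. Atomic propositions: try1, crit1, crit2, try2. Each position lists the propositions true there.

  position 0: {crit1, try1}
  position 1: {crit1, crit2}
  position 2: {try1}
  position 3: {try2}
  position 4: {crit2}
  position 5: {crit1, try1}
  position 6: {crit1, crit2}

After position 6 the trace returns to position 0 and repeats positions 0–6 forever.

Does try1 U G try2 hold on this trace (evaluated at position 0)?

Walking from position 0: at position 1, G try2 has not yet held and try1 fails, so try1 U G try2 is false.

Does not hold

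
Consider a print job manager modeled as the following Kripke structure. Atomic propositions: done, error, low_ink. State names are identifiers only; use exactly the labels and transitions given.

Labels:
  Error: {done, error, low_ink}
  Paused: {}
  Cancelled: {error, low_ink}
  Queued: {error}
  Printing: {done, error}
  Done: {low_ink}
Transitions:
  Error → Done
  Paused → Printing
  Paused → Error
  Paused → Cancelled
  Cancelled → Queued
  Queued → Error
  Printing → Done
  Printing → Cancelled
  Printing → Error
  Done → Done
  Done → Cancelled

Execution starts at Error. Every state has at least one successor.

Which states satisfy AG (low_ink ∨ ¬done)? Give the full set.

{Error, Cancelled, Queued, Done}

States satisfying low_ink ∨ ¬done: {Error, Paused, Cancelled, Queued, Done}.
States satisfying AG (low_ink ∨ ¬done): {Error, Cancelled, Queued, Done}.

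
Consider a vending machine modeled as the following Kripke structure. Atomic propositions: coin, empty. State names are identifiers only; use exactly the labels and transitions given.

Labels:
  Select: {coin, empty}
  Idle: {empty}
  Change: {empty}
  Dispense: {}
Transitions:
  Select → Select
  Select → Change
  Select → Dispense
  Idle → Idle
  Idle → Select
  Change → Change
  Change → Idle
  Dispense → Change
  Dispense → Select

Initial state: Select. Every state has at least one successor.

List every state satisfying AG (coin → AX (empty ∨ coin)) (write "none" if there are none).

none

States satisfying coin → AX (empty ∨ coin): {Idle, Change, Dispense}.
States satisfying AG (coin → AX (empty ∨ coin)): ∅.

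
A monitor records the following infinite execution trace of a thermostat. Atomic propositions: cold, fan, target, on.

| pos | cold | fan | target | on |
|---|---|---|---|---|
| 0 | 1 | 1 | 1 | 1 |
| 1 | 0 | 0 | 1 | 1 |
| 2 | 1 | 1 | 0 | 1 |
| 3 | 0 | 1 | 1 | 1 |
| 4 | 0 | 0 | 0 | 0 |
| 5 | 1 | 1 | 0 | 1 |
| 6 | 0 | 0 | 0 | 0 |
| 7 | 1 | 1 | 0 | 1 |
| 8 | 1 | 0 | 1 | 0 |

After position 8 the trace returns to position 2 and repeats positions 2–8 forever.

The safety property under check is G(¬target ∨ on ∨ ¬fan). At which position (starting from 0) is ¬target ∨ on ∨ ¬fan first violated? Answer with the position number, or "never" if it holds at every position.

never

¬target ∨ on ∨ ¬fan holds at every position 0..8, and those are all the positions the trace ever visits, so the invariant G(¬target ∨ on ∨ ¬fan) is never violated.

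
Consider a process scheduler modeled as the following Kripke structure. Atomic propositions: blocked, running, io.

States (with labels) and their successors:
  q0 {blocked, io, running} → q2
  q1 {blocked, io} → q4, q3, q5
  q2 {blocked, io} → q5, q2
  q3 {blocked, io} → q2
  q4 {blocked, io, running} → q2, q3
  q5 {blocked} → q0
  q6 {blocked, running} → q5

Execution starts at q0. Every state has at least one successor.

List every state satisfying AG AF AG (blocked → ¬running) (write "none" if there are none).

States satisfying AF AG (blocked → ¬running): ∅.
States satisfying AG AF AG (blocked → ¬running): ∅.

none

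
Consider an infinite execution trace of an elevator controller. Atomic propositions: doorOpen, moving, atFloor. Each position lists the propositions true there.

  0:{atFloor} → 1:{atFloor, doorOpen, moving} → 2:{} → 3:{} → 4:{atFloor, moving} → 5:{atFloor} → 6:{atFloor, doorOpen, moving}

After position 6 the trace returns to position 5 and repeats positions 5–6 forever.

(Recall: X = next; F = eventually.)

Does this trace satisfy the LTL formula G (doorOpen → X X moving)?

Does not hold

doorOpen → X X moving must hold at every position from 0 onward. It fails at position 1, so G (doorOpen → X X moving) is false.
Positions where doorOpen holds: 1, 6.
Check X X moving at each: 1→fails, 6→ok.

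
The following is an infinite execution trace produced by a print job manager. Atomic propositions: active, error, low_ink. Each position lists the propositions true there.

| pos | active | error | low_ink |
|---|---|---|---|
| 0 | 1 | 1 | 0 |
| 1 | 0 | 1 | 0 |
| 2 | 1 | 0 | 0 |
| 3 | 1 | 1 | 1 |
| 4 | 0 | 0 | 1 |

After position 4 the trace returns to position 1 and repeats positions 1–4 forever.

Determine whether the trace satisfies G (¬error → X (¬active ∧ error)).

Violated

¬error → X (¬active ∧ error) must hold at every position from 0 onward. It fails at position 2, so G (¬error → X (¬active ∧ error)) is false.
Positions where ¬error holds: 2, 4.
Check X (¬active ∧ error) at each: 2→fails, 4→ok.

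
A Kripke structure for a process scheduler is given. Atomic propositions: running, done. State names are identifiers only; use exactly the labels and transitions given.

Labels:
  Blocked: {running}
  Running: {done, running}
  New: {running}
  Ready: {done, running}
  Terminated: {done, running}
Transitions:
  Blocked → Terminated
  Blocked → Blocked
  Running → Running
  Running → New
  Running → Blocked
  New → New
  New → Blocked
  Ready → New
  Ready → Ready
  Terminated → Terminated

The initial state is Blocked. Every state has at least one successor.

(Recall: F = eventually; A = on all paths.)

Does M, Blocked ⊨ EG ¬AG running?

Does not hold

States satisfying ¬AG running: ∅.
States satisfying EG ¬AG running: ∅.
No suitable path/successor from Blocked witnesses the formula.
Blocked ∉ Sat(EG ¬AG running).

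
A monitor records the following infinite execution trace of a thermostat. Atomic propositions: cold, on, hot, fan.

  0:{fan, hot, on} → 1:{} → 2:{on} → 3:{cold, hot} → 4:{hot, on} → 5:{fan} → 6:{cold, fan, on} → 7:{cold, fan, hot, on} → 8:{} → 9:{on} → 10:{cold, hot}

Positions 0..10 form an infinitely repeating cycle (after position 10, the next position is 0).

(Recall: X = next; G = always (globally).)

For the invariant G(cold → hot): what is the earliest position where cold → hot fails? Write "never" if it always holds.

6

Check cold → hot at each position in order: 0 ✓, 1 ✓, 2 ✓, 3 ✓, 4 ✓, 5 ✓.
At position 6 the labels are {cold, fan, on}, so cold → hot is false there. This is the first violation.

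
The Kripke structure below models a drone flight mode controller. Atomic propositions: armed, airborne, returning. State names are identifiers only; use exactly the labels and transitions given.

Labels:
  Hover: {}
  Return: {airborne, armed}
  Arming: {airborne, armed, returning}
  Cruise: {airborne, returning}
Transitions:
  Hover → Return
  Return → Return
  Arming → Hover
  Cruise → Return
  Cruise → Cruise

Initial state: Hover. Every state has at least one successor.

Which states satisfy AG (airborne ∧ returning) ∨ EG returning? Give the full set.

{Cruise}

States satisfying airborne ∧ returning: {Arming, Cruise}.
States satisfying AG (airborne ∧ returning): ∅.
States satisfying returning: {Arming, Cruise}.
States satisfying EG returning: {Cruise}.
States satisfying AG (airborne ∧ returning) ∨ EG returning: {Cruise}.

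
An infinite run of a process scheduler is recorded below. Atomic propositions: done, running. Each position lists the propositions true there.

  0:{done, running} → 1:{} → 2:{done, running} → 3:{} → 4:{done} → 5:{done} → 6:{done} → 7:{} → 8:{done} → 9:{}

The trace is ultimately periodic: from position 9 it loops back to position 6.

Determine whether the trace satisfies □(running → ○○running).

running → ○○running must hold at every position from 0 onward. It fails at position 2, so □(running → ○○running) is false.
Positions where running holds: 0, 2.
Check ○○running at each: 0→ok, 2→fails.

No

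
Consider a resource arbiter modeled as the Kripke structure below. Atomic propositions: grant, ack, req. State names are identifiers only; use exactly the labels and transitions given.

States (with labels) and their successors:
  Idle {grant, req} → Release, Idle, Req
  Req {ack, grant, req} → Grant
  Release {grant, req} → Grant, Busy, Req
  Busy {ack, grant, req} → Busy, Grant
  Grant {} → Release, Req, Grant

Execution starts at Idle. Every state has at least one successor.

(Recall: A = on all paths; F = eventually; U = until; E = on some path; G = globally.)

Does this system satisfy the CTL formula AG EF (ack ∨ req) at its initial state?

Holds

States satisfying EF (ack ∨ req): {Idle, Req, Release, Busy, Grant}.
States satisfying AG EF (ack ∨ req): {Idle, Req, Release, Busy, Grant}.
Every state reachable from Idle satisfies EF (ack ∨ req).
Idle ∈ Sat(AG EF (ack ∨ req)).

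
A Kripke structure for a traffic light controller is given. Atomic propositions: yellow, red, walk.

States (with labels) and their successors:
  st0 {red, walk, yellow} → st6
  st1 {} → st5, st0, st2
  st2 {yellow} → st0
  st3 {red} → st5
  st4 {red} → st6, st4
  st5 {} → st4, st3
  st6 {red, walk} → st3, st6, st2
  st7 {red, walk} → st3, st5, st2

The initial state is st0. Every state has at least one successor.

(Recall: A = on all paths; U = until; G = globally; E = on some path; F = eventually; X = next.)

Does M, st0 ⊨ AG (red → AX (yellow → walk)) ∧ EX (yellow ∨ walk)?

Does not hold

States satisfying red → AX (yellow → walk): {st0, st1, st2, st3, st4, st5}.
States satisfying AG (red → AX (yellow → walk)): ∅.
States satisfying yellow ∨ walk: {st0, st2, st6, st7}.
States satisfying EX (yellow ∨ walk): {st0, st1, st2, st4, st6, st7}.
States satisfying AG (red → AX (yellow → walk)) ∧ EX (yellow ∨ walk): ∅.
st0 ∉ Sat(AG (red → AX (yellow → walk)) ∧ EX (yellow ∨ walk)).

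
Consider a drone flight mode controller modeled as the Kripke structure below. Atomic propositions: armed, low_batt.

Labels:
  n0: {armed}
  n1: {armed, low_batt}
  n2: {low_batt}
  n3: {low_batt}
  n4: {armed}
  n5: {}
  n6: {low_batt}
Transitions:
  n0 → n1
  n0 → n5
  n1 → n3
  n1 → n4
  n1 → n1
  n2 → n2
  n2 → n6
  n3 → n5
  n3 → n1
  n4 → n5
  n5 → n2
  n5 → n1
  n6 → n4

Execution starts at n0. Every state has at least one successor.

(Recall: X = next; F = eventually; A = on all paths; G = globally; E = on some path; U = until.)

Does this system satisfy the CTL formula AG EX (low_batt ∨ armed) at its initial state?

Violated

States satisfying EX (low_batt ∨ armed): {n0, n1, n2, n3, n5, n6}.
States satisfying AG EX (low_batt ∨ armed): ∅.
n4 is reachable from n0 and violates EX (low_batt ∨ armed), so AG fails at n0.
n0 ∉ Sat(AG EX (low_batt ∨ armed)).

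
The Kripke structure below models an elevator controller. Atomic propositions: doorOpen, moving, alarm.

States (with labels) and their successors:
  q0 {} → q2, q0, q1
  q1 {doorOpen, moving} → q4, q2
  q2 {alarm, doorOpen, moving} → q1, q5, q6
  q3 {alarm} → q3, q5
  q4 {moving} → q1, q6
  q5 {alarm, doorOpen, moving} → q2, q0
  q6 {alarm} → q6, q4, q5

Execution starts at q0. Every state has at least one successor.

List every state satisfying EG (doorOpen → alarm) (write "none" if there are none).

{q0, q2, q3, q4, q5, q6}

States satisfying doorOpen → alarm: {q0, q2, q3, q4, q5, q6}.
States satisfying EG (doorOpen → alarm): {q0, q2, q3, q4, q5, q6}.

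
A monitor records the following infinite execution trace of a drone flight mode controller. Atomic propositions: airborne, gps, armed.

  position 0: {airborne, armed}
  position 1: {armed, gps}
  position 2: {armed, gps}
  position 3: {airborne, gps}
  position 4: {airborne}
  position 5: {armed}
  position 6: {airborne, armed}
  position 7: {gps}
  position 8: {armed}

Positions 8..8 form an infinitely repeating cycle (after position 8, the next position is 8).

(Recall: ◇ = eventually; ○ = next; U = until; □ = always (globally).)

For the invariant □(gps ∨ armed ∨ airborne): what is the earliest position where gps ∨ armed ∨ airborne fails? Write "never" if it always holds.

gps ∨ armed ∨ airborne holds at every position 0..8, and those are all the positions the trace ever visits, so the invariant □(gps ∨ armed ∨ airborne) is never violated.

never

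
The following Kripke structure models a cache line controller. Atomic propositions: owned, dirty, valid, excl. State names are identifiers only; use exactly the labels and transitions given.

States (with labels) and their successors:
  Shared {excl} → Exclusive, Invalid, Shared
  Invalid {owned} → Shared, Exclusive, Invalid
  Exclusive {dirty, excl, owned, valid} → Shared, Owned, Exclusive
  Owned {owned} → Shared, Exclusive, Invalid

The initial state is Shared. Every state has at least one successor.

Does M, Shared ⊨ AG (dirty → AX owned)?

Does not hold

States satisfying dirty → AX owned: {Shared, Invalid, Owned}.
States satisfying AG (dirty → AX owned): ∅.
Exclusive is reachable from Shared and violates dirty → AX owned, so AG fails at Shared.
Shared ∉ Sat(AG (dirty → AX owned)).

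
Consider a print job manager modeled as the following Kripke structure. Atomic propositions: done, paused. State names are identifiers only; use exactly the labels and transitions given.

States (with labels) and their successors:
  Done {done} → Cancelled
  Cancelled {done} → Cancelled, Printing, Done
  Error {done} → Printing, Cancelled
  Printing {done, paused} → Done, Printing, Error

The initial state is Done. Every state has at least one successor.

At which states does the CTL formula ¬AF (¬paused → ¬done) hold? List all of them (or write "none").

{Done, Cancelled, Error}

States satisfying ¬paused → ¬done: {Printing}.
States satisfying AF (¬paused → ¬done): {Printing}.
States satisfying ¬AF (¬paused → ¬done): {Done, Cancelled, Error}.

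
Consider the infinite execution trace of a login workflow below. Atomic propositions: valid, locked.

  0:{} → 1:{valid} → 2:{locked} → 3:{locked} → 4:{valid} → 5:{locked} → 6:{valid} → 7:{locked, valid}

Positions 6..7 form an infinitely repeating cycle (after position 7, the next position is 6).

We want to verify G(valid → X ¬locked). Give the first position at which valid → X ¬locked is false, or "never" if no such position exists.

1

Check valid → X ¬locked at each position in order: 0 ✓.
At position 1 the labels are {valid} and the next position 2 has {locked}, so valid → X ¬locked is false there. This is the first violation.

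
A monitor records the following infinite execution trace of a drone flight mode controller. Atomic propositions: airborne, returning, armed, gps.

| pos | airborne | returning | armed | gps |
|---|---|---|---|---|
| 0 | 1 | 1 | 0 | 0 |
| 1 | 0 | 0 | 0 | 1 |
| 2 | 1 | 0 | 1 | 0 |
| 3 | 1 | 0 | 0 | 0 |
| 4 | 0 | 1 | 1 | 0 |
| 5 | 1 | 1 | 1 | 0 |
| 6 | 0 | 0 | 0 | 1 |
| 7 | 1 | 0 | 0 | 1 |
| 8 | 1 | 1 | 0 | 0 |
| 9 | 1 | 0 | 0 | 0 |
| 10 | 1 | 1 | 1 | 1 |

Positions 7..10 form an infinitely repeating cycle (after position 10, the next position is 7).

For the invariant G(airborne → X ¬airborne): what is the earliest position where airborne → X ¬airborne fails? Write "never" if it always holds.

2

Check airborne → X ¬airborne at each position in order: 0 ✓, 1 ✓.
At position 2 the labels are {airborne, armed} and the next position 3 has {airborne}, so airborne → X ¬airborne is false there. This is the first violation.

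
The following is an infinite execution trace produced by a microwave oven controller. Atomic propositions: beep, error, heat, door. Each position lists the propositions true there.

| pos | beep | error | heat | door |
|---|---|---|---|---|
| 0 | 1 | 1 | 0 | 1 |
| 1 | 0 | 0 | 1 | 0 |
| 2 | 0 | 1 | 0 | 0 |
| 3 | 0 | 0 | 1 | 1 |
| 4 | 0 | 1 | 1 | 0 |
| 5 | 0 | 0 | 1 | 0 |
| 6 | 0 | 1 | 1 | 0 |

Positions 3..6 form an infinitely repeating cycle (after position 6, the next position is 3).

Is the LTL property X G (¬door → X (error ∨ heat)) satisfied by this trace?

The position after 0 is 1; G (¬door → X (error ∨ heat)) is true there.

Satisfied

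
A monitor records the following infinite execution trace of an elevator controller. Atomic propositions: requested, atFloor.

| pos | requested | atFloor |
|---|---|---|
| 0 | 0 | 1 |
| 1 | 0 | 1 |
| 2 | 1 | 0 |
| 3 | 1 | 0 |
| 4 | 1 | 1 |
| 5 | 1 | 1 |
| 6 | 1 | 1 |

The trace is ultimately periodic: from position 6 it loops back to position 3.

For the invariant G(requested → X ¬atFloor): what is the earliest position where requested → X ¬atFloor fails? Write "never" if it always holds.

Check requested → X ¬atFloor at each position in order: 0 ✓, 1 ✓, 2 ✓.
At position 3 the labels are {requested} and the next position 4 has {atFloor, requested}, so requested → X ¬atFloor is false there. This is the first violation.

3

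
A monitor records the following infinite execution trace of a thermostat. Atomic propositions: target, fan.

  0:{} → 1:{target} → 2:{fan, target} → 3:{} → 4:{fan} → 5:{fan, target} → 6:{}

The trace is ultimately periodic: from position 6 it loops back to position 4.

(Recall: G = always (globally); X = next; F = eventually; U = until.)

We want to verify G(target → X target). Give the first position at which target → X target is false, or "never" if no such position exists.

2

Check target → X target at each position in order: 0 ✓, 1 ✓.
At position 2 the labels are {fan, target} and the next position 3 has {}, so target → X target is false there. This is the first violation.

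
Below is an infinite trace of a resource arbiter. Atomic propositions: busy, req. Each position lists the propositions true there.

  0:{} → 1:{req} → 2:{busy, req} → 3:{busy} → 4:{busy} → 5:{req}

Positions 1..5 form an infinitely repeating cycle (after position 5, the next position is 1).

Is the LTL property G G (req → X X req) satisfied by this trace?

No

G (req → X X req) must hold at every position from 0 onward. It fails at position 0, so G G (req → X X req) is false.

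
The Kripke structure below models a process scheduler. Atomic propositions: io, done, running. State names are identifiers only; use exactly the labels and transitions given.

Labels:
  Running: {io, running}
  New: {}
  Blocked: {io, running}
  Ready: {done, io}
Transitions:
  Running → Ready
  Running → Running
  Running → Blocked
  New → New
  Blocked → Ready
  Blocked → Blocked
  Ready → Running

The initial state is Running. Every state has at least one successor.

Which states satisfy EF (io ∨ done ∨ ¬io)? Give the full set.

States satisfying io ∨ done ∨ ¬io: {Running, New, Blocked, Ready}.
States satisfying EF (io ∨ done ∨ ¬io): {Running, New, Blocked, Ready}.

{Running, New, Blocked, Ready}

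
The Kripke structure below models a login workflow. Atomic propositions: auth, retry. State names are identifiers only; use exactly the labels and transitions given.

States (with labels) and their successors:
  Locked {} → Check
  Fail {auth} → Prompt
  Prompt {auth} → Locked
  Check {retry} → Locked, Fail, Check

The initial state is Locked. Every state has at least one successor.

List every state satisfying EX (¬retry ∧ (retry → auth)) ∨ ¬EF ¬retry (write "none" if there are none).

States satisfying ¬retry ∧ (retry → auth): {Locked, Fail, Prompt}.
States satisfying EX (¬retry ∧ (retry → auth)): {Fail, Prompt, Check}.
States satisfying ¬retry: {Locked, Fail, Prompt}.
States satisfying EF ¬retry: {Locked, Fail, Prompt, Check}.
States satisfying ¬EF ¬retry: ∅.
States satisfying EX (¬retry ∧ (retry → auth)) ∨ ¬EF ¬retry: {Fail, Prompt, Check}.

{Fail, Prompt, Check}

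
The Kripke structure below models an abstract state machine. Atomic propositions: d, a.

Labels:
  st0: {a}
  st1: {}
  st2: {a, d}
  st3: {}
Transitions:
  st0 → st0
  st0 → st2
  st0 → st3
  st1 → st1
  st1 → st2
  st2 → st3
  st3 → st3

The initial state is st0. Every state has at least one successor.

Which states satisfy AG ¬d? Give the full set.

States satisfying ¬d: {st0, st1, st3}.
States satisfying AG ¬d: {st3}.

{st3}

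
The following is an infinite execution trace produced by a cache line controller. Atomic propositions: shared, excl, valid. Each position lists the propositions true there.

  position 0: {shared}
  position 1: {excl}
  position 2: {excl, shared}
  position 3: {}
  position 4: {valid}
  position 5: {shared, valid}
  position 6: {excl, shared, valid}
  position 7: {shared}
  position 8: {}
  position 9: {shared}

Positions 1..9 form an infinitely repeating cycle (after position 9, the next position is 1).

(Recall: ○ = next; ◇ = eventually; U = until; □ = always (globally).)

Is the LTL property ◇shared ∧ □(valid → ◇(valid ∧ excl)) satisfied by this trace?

shared holds at position 0, which is reachable from 0, so ◇shared holds.
valid → ◇(valid ∧ excl) holds at every position 0..9, and those are all positions ever visited, so □(valid → ◇(valid ∧ excl)) holds.
Positions where valid holds: 4, 5, 6.
Check ◇(valid ∧ excl) at each: 4→ok, 5→ok, 6→ok.
At position 0: ◇shared is true; □(valid → ◇(valid ∧ excl)) is true; so ◇shared ∧ □(valid → ◇(valid ∧ excl)) is true.

Holds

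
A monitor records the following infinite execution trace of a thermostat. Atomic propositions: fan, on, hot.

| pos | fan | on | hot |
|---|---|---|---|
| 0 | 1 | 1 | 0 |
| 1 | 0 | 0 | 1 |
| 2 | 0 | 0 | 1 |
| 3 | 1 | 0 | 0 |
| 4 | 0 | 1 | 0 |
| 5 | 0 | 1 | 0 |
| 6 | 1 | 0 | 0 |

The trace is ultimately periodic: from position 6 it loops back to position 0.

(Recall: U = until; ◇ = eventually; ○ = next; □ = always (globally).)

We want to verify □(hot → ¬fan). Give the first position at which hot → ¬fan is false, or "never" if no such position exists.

hot → ¬fan holds at every position 0..6, and those are all the positions the trace ever visits, so the invariant □(hot → ¬fan) is never violated.

never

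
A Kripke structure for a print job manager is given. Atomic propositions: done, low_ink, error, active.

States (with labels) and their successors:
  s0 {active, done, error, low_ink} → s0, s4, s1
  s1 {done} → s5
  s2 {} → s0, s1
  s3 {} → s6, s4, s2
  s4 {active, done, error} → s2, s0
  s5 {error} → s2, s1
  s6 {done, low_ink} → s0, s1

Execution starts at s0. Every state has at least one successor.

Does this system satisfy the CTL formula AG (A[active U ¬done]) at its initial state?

States satisfying A[active U ¬done]: {s2, s3, s5}.
States satisfying AG (A[active U ¬done]): ∅.
s0 is reachable from s0 and violates A[active U ¬done], so AG fails at s0.
s0 ∉ Sat(AG (A[active U ¬done])).

No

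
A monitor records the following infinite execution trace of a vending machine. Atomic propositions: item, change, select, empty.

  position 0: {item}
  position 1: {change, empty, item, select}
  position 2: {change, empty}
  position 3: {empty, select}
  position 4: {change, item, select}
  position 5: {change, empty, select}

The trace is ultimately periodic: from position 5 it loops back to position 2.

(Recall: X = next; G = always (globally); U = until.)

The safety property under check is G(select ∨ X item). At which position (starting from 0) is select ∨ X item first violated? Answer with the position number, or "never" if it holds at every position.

2

Check select ∨ X item at each position in order: 0 ✓, 1 ✓.
At position 2 the labels are {change, empty} and the next position 3 has {empty, select}, so select ∨ X item is false there. This is the first violation.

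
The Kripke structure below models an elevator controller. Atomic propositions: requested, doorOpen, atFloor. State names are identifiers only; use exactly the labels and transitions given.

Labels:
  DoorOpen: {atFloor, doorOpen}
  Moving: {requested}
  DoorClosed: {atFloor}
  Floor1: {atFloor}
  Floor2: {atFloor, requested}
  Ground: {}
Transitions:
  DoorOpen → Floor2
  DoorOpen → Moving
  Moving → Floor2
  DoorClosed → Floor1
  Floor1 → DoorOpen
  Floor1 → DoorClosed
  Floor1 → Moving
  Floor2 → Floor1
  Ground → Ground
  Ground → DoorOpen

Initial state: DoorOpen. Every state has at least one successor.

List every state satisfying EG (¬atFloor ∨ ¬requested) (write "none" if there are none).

{DoorClosed, Floor1, Ground}

States satisfying ¬atFloor ∨ ¬requested: {DoorOpen, Moving, DoorClosed, Floor1, Ground}.
States satisfying EG (¬atFloor ∨ ¬requested): {DoorClosed, Floor1, Ground}.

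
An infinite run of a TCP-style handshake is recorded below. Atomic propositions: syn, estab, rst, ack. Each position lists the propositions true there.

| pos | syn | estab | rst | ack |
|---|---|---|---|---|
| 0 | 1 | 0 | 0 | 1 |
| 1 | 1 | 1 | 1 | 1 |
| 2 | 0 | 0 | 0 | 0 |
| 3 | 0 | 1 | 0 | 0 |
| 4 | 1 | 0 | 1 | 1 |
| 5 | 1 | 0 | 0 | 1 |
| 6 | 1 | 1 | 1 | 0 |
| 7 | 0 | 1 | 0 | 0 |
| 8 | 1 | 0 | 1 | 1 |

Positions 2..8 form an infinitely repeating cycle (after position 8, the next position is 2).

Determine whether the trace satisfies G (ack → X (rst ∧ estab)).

ack → X (rst ∧ estab) must hold at every position from 0 onward. It fails at position 1, so G (ack → X (rst ∧ estab)) is false.
Positions where ack holds: 0, 1, 4, 5, 8.
Check X (rst ∧ estab) at each: 0→ok, 1→fails, 4→fails, 5→ok, 8→fails.

Violated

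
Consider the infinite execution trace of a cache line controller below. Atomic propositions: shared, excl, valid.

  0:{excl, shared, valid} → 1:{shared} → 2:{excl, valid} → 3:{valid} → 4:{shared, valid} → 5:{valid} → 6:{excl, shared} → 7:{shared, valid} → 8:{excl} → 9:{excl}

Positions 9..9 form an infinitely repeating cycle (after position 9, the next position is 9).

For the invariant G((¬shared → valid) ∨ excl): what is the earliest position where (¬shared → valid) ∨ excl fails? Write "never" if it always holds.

never

(¬shared → valid) ∨ excl holds at every position 0..9, and those are all the positions the trace ever visits, so the invariant G((¬shared → valid) ∨ excl) is never violated.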